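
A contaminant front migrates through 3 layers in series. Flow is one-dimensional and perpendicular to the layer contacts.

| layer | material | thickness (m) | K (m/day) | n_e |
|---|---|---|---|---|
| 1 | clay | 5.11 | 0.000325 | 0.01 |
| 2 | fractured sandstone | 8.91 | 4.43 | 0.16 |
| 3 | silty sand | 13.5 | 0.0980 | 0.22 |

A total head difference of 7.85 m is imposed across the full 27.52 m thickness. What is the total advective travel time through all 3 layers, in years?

With flow normal to the layers, continuity requires the same specific discharge q through every layer.
Σ(b_i/K_i) = 5.11/0.000325 + 8.91/4.43 + 13.5/0.0980 = 15863 d.
q = Δh / Σ(b_i/K_i) = 7.85 / 15863 = 0.0004949 m/day.
In each layer the seepage velocity is v_i = q/n_i, so the layer transit time is t_i = b_i·n_i / q:
  layer 1 (clay): t_1 = 5.11 × 0.01 / 0.0004949 = 103.3 d
  layer 2 (fractured sandstone): t_2 = 8.91 × 0.16 / 0.0004949 = 2881 d
  layer 3 (silty sand): t_3 = 13.5 × 0.22 / 0.0004949 = 6002 d
Total t = Σ t_i = 8986 days = 24.60 years.

24.6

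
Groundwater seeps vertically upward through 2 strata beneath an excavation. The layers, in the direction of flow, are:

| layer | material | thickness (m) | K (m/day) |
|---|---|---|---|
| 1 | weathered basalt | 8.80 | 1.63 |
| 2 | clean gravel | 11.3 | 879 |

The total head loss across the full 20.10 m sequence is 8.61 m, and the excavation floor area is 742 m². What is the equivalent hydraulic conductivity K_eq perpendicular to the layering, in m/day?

3.71

Flow is perpendicular to layering, so the layers act in series and the equivalent K is the thickness-weighted harmonic mean.
Total thickness L = 8.80 + 11.3 = 20.10 m.
Σ(b_i/K_i) = 8.80/1.63 + 11.3/879 = 5.412 d.
K_eq = L / Σ(b_i/K_i) = 20.10 / 5.412 = 3.714 m/day.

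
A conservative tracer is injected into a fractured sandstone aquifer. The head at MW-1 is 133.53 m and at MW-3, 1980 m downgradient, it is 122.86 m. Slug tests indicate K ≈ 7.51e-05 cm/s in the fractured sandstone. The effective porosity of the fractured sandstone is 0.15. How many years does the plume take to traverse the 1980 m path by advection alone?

Convert K: 7.51e-05 cm/s × 864 = 0.06489 m/day.
Hydraulic gradient i = (133.53 − 122.86) / 1980 = 10.67 / 1980 = 0.005389.
Darcy flux q = K · i = 0.06489 × 0.005389 = 0.0003497 m/day.
Seepage velocity v = q / n_e = 0.0003497 / 0.15 = 0.002331 m/day.
Travel time t = L / v = 1980 / 0.002331 = 8.494e+05 days = 2325 years.

2330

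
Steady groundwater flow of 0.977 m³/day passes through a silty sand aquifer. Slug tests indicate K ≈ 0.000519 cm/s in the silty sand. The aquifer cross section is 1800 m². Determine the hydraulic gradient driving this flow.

Convert K: 0.000519 cm/s × 864 = 0.4484 m/day.
From Q = K·A·i, i = Q / (K·A) = 0.977 / (0.4484 × 1800) = 0.001210.

0.00121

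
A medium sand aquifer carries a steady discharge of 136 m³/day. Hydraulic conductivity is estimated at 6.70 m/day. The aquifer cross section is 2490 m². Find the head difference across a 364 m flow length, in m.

From Q = K·A·i, i = Q / (K·A) = 136 / (6.700 × 2490) = 0.008152.
Head loss Δh = i · L = 0.008152 × 364 = 2.967 m.

2.97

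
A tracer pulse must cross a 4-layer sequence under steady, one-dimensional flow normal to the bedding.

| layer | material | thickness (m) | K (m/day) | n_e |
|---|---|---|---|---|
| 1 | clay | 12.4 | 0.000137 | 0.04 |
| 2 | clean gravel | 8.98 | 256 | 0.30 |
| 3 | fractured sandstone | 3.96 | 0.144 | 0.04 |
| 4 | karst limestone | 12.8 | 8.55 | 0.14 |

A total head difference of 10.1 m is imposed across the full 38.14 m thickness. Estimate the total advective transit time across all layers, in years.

With flow normal to the layers, continuity requires the same specific discharge q through every layer.
Σ(b_i/K_i) = 12.4/0.000137 + 8.98/256 + 3.96/0.144 + 12.8/8.55 = 90540 d.
q = Δh / Σ(b_i/K_i) = 10.1 / 90540 = 0.0001116 m/day.
In each layer the seepage velocity is v_i = q/n_i, so the layer transit time is t_i = b_i·n_i / q:
  layer 1 (clay): t_1 = 12.4 × 0.04 / 0.0001116 = 4446 d
  layer 2 (clean gravel): t_2 = 8.98 × 0.30 / 0.0001116 = 24150 d
  layer 3 (fractured sandstone): t_3 = 3.96 × 0.04 / 0.0001116 = 1420 d
  layer 4 (karst limestone): t_4 = 12.8 × 0.14 / 0.0001116 = 16064 d
Total t = Σ t_i = 46080 days = 126.2 years.

126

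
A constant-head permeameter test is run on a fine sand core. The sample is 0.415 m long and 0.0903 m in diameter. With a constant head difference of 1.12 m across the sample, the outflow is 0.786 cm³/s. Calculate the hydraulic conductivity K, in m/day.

Cross-sectional area A = π·(d/2)² = π × (0.0903/2)² = 0.006404 m².
Convert discharge: 0.786 cm³/s = 7.860e-07 m³/s.
Darcy's law rearranged: K = Q·L / (A·Δh) = 7.860e-07 × 0.415 / (0.006404 × 1.12) = 4.548e-05 m/s = 3.929 m/day.

3.93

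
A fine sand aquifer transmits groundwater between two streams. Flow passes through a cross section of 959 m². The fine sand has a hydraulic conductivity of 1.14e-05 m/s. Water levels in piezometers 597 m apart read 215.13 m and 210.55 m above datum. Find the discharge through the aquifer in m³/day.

7.25

Convert K: 1.14e-05 m/s × 86400 = 0.9850 m/day.
Hydraulic gradient i = (215.13 − 210.55) / 597 = 4.58 / 597 = 0.007672.
Darcy's law: Q = K · A · i = 0.9850 × 959.0 × 0.007672 = 7.247 m³/day.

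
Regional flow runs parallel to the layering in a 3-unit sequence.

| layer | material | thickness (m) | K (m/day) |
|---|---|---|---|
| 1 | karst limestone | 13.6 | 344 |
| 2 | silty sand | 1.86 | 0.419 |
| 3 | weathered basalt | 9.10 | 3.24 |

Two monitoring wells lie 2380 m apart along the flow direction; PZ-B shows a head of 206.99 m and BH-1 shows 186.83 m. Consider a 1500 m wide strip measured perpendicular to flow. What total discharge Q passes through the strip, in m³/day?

Flow is parallel to layering, so each bed carries its own Darcy discharge and the transmissivities add.
Σ(K_i·b_i) = 344×13.6 + 0.419×1.86 + 3.24×9.10 = 4709 m²/day.
Hydraulic gradient i = (206.99 − 186.83) / 2380 = 20.16 / 2380 = 0.008471.
Q = Σ(K_i·b_i) · W · i = 4709 × 1500 × 0.008471 = 59828 m³/day.

59800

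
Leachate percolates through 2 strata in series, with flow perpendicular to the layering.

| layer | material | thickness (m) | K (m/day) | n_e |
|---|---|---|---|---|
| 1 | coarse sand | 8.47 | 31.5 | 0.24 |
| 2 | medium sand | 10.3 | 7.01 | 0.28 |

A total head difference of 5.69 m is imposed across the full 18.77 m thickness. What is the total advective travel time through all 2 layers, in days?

1.50

With flow normal to the layers, continuity requires the same specific discharge q through every layer.
Σ(b_i/K_i) = 8.47/31.5 + 10.3/7.01 = 1.738 d.
q = Δh / Σ(b_i/K_i) = 5.69 / 1.738 = 3.273 m/day.
In each layer the seepage velocity is v_i = q/n_i, so the layer transit time is t_i = b_i·n_i / q:
  layer 1 (coarse sand): t_1 = 8.47 × 0.24 / 3.273 = 0.6210 d
  layer 2 (medium sand): t_2 = 10.3 × 0.28 / 3.273 = 0.8810 d
Total t = Σ t_i = 1.502 days.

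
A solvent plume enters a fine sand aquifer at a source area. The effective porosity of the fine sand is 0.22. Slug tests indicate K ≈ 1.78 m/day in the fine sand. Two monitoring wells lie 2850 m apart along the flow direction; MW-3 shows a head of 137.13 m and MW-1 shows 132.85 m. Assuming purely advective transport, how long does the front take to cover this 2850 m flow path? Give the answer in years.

Hydraulic gradient i = (137.13 − 132.85) / 2850 = 4.28 / 2850 = 0.001502.
Darcy flux q = K · i = 1.780 × 0.001502 = 0.002673 m/day.
Seepage velocity v = q / n_e = 0.002673 / 0.22 = 0.01215 m/day.
Travel time t = L / v = 2850 / 0.01215 = 2.346e+05 days = 642.2 years.

642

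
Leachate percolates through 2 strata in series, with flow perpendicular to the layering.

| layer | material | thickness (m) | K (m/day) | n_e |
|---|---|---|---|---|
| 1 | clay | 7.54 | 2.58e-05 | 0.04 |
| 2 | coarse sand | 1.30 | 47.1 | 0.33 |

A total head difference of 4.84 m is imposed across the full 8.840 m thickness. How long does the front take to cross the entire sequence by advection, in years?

121

With flow normal to the layers, continuity requires the same specific discharge q through every layer.
Σ(b_i/K_i) = 7.54/2.58e-05 + 1.30/47.1 = 2.922e+05 d.
q = Δh / Σ(b_i/K_i) = 4.84 / 2.922e+05 = 1.656e-05 m/day.
In each layer the seepage velocity is v_i = q/n_i, so the layer transit time is t_i = b_i·n_i / q:
  layer 1 (clay): t_1 = 7.54 × 0.04 / 1.656e-05 = 18211 d
  layer 2 (coarse sand): t_2 = 1.30 × 0.33 / 1.656e-05 = 25904 d
Total t = Σ t_i = 44115 days = 120.8 years.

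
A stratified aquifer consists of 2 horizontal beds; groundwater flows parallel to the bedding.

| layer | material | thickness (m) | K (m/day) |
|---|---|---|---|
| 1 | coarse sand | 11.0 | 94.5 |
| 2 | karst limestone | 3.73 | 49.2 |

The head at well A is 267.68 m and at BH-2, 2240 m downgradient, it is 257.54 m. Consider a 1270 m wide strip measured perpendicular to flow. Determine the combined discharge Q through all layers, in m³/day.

7030

Flow is parallel to layering, so each bed carries its own Darcy discharge and the transmissivities add.
Σ(K_i·b_i) = 94.5×11.0 + 49.2×3.73 = 1223 m²/day.
Hydraulic gradient i = (267.68 − 257.54) / 2240 = 10.14 / 2240 = 0.004527.
Q = Σ(K_i·b_i) · W · i = 1223 × 1270 × 0.004527 = 7031 m³/day.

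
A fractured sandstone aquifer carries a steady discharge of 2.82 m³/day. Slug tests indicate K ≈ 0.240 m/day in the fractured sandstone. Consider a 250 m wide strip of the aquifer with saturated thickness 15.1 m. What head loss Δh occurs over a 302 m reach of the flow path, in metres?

Cross-sectional area A = 250 × 15.1 = 3775 m².
From Q = K·A·i, i = Q / (K·A) = 2.82 / (0.2400 × 3775) = 0.003113.
Head loss Δh = i · L = 0.003113 × 302 = 0.9400 m.

0.940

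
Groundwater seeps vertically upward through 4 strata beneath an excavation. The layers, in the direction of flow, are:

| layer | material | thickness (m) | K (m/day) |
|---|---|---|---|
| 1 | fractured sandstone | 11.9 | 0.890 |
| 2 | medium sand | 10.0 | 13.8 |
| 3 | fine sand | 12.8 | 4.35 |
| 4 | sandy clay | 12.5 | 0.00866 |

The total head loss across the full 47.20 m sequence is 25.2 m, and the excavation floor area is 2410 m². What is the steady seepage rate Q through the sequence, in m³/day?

Flow is perpendicular to layering, so the layers act in series and the equivalent K is the thickness-weighted harmonic mean.
Total thickness L = 11.9 + 10.0 + 12.8 + 12.5 = 47.20 m.
Σ(b_i/K_i) = 11.9/0.890 + 10.0/13.8 + 12.8/4.35 + 12.5/0.00866 = 1460 d.
K_eq = L / Σ(b_i/K_i) = 47.20 / 1460 = 0.03232 m/day.
Q = K_eq · A · (Δh/L) = 0.03232 × 2410 × (25.2/47.20) = 41.58 m³/day.

41.6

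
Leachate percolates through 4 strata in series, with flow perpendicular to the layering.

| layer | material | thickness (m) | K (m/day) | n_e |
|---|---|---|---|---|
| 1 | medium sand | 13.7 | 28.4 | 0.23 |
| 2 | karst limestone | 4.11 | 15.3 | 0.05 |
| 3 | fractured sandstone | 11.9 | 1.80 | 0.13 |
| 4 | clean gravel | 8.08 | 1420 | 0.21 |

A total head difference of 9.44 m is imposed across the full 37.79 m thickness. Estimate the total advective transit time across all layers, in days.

5.15

With flow normal to the layers, continuity requires the same specific discharge q through every layer.
Σ(b_i/K_i) = 13.7/28.4 + 4.11/15.3 + 11.9/1.80 + 8.08/1420 = 7.368 d.
q = Δh / Σ(b_i/K_i) = 9.44 / 7.368 = 1.281 m/day.
In each layer the seepage velocity is v_i = q/n_i, so the layer transit time is t_i = b_i·n_i / q:
  layer 1 (medium sand): t_1 = 13.7 × 0.23 / 1.281 = 2.459 d
  layer 2 (karst limestone): t_2 = 4.11 × 0.05 / 1.281 = 0.1604 d
  layer 3 (fractured sandstone): t_3 = 11.9 × 0.13 / 1.281 = 1.207 d
  layer 4 (clean gravel): t_4 = 8.08 × 0.21 / 1.281 = 1.324 d
Total t = Σ t_i = 5.151 days.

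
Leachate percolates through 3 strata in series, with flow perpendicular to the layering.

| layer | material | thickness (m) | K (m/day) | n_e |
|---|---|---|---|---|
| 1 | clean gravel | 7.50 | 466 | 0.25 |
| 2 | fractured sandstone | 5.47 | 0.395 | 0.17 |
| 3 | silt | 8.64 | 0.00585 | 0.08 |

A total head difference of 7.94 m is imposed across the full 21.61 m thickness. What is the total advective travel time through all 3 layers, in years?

With flow normal to the layers, continuity requires the same specific discharge q through every layer.
Σ(b_i/K_i) = 7.50/466 + 5.47/0.395 + 8.64/0.00585 = 1491 d.
q = Δh / Σ(b_i/K_i) = 7.94 / 1491 = 0.005326 m/day.
In each layer the seepage velocity is v_i = q/n_i, so the layer transit time is t_i = b_i·n_i / q:
  layer 1 (clean gravel): t_1 = 7.50 × 0.25 / 0.005326 = 352.0 d
  layer 2 (fractured sandstone): t_2 = 5.47 × 0.17 / 0.005326 = 174.6 d
  layer 3 (silt): t_3 = 8.64 × 0.08 / 0.005326 = 129.8 d
Total t = Σ t_i = 656.4 days = 1.797 years.

1.80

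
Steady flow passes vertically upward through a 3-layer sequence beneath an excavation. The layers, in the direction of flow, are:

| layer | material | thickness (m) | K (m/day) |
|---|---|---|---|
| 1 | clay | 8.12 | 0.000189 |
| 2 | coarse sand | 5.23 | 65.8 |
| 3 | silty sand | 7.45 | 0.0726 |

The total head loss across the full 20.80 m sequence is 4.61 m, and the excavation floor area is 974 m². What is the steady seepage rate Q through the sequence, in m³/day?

Flow is perpendicular to layering, so the layers act in series and the equivalent K is the thickness-weighted harmonic mean.
Total thickness L = 8.12 + 5.23 + 7.45 = 20.80 m.
Σ(b_i/K_i) = 8.12/0.000189 + 5.23/65.8 + 7.45/0.0726 = 43066 d.
K_eq = L / Σ(b_i/K_i) = 20.80 / 43066 = 0.0004830 m/day.
Q = K_eq · A · (Δh/L) = 0.0004830 × 974 × (4.61/20.80) = 0.1043 m³/day.

0.104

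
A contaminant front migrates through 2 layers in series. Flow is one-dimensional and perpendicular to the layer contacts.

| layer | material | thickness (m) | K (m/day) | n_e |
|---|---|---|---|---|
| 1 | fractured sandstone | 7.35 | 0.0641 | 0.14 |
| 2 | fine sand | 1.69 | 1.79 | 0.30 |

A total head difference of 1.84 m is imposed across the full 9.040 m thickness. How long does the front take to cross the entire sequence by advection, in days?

96.5

With flow normal to the layers, continuity requires the same specific discharge q through every layer.
Σ(b_i/K_i) = 7.35/0.0641 + 1.69/1.79 = 115.6 d.
q = Δh / Σ(b_i/K_i) = 1.84 / 115.6 = 0.01592 m/day.
In each layer the seepage velocity is v_i = q/n_i, so the layer transit time is t_i = b_i·n_i / q:
  layer 1 (fractured sandstone): t_1 = 7.35 × 0.14 / 0.01592 = 64.65 d
  layer 2 (fine sand): t_2 = 1.69 × 0.30 / 0.01592 = 31.86 d
Total t = Σ t_i = 96.51 days.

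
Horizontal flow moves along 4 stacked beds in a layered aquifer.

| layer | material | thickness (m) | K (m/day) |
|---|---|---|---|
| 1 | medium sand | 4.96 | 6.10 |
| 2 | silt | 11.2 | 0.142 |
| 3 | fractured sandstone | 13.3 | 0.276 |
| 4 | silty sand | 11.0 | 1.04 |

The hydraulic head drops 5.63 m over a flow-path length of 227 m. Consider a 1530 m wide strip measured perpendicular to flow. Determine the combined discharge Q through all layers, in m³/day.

1780

Flow is parallel to layering, so each bed carries its own Darcy discharge and the transmissivities add.
Σ(K_i·b_i) = 6.10×4.96 + 0.142×11.2 + 0.276×13.3 + 1.04×11.0 = 46.96 m²/day.
Hydraulic gradient i = Δh / L = 5.63 / 227 = 0.02480.
Q = Σ(K_i·b_i) · W · i = 46.96 × 1530 × 0.02480 = 1782 m³/day.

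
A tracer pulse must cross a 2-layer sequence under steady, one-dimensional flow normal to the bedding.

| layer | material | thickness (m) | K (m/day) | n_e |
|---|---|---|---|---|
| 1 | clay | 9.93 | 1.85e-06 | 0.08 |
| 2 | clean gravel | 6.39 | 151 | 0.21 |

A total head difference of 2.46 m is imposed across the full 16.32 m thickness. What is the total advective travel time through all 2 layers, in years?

With flow normal to the layers, continuity requires the same specific discharge q through every layer.
Σ(b_i/K_i) = 9.93/1.85e-06 + 6.39/151 = 5.368e+06 d.
q = Δh / Σ(b_i/K_i) = 2.46 / 5.368e+06 = 4.583e-07 m/day.
In each layer the seepage velocity is v_i = q/n_i, so the layer transit time is t_i = b_i·n_i / q:
  layer 1 (clay): t_1 = 9.93 × 0.08 / 4.583e-07 = 1.733e+06 d
  layer 2 (clean gravel): t_2 = 6.39 × 0.21 / 4.583e-07 = 2.928e+06 d
Total t = Σ t_i = 4.661e+06 days = 12762 years.

12800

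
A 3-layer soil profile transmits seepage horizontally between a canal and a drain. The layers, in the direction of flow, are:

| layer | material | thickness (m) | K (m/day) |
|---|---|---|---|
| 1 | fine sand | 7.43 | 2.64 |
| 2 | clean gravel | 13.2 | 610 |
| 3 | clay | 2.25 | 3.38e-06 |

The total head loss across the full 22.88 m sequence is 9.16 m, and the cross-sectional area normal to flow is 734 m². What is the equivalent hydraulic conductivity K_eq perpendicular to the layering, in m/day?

Flow is perpendicular to layering, so the layers act in series and the equivalent K is the thickness-weighted harmonic mean.
Total thickness L = 7.43 + 13.2 + 2.25 = 22.88 m.
Σ(b_i/K_i) = 7.43/2.64 + 13.2/610 + 2.25/3.38e-06 = 6.657e+05 d.
K_eq = L / Σ(b_i/K_i) = 22.88 / 6.657e+05 = 3.437e-05 m/day.

3.44e-05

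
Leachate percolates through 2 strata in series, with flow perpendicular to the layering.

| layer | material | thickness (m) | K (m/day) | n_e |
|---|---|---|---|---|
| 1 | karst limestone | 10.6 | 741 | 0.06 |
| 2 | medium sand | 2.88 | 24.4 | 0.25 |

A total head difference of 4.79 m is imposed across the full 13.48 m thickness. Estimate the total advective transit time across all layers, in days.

0.0375

With flow normal to the layers, continuity requires the same specific discharge q through every layer.
Σ(b_i/K_i) = 10.6/741 + 2.88/24.4 = 0.1323 d.
q = Δh / Σ(b_i/K_i) = 4.79 / 0.1323 = 36.20 m/day.
In each layer the seepage velocity is v_i = q/n_i, so the layer transit time is t_i = b_i·n_i / q:
  layer 1 (karst limestone): t_1 = 10.6 × 0.06 / 36.20 = 0.01757 d
  layer 2 (medium sand): t_2 = 2.88 × 0.25 / 36.20 = 0.01989 d
Total t = Σ t_i = 0.03746 days.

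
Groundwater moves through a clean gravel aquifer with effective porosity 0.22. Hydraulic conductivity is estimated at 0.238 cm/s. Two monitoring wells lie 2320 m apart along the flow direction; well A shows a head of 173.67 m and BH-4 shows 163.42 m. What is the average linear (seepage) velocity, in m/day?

4.13

Convert K: 0.238 cm/s × 864 = 205.6 m/day.
Hydraulic gradient i = (173.67 − 163.42) / 2320 = 10.25 / 2320 = 0.004418.
Darcy flux q = K · i = 205.6 × 0.004418 = 0.9085 m/day.
Seepage velocity v = q / n_e = 0.9085 / 0.22 = 4.130 m/day.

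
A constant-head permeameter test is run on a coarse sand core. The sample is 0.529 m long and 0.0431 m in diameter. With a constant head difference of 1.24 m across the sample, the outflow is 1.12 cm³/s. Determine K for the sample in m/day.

Cross-sectional area A = π·(d/2)² = π × (0.0431/2)² = 0.001459 m².
Convert discharge: 1.12 cm³/s = 1.120e-06 m³/s.
Darcy's law rearranged: K = Q·L / (A·Δh) = 1.120e-06 × 0.529 / (0.001459 × 1.24) = 0.0003275 m/s = 28.30 m/day.

28.3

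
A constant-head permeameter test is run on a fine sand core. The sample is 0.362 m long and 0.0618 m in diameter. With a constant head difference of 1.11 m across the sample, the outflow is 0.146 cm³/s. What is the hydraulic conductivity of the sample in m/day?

Cross-sectional area A = π·(d/2)² = π × (0.0618/2)² = 0.003000 m².
Convert discharge: 0.146 cm³/s = 1.460e-07 m³/s.
Darcy's law rearranged: K = Q·L / (A·Δh) = 1.460e-07 × 0.362 / (0.003000 × 1.11) = 1.587e-05 m/s = 1.371 m/day.

1.37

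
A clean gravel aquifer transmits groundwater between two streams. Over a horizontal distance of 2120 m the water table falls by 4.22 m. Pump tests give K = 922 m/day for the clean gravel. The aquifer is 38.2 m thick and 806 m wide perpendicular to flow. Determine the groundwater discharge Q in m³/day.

Cross-sectional area A = 806 × 38.2 = 30789 m².
Hydraulic gradient i = Δh / L = 4.22 / 2120 = 0.001991.
Darcy's law: Q = K · A · i = 922.0 × 30789 × 0.001991 = 56507 m³/day.

56500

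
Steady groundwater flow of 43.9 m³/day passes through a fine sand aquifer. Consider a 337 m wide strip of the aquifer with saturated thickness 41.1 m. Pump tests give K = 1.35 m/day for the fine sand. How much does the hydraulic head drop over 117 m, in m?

0.275

Cross-sectional area A = 337 × 41.1 = 13851 m².
From Q = K·A·i, i = Q / (K·A) = 43.9 / (1.350 × 13851) = 0.002348.
Head loss Δh = i · L = 0.002348 × 117 = 0.2747 m.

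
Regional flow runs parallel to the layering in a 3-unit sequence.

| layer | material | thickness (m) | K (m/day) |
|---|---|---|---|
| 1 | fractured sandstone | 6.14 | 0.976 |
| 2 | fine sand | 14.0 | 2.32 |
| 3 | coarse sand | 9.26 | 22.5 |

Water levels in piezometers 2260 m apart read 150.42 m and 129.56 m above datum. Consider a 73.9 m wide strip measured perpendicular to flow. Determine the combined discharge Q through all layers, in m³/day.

Flow is parallel to layering, so each bed carries its own Darcy discharge and the transmissivities add.
Σ(K_i·b_i) = 0.976×6.14 + 2.32×14.0 + 22.5×9.26 = 246.8 m²/day.
Hydraulic gradient i = (150.42 − 129.56) / 2260 = 20.86 / 2260 = 0.009230.
Q = Σ(K_i·b_i) · W · i = 246.8 × 73.9 × 0.009230 = 168.4 m³/day.

168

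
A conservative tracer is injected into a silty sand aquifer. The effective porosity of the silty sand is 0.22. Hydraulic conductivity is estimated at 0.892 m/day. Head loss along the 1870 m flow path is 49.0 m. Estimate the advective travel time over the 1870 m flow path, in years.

Hydraulic gradient i = Δh / L = 49.0 / 1870 = 0.02620.
Darcy flux q = K · i = 0.8920 × 0.02620 = 0.02337 m/day.
Seepage velocity v = q / n_e = 0.02337 / 0.22 = 0.1062 m/day.
Travel time t = L / v = 1870 / 0.1062 = 17601 days = 48.19 years.

48.2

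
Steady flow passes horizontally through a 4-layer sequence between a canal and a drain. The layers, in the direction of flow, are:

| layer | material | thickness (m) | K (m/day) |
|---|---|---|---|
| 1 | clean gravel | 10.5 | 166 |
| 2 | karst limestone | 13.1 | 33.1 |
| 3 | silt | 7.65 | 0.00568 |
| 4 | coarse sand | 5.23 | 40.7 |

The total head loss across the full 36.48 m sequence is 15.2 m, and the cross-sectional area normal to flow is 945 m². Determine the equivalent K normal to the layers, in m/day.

Flow is perpendicular to layering, so the layers act in series and the equivalent K is the thickness-weighted harmonic mean.
Total thickness L = 10.5 + 13.1 + 7.65 + 5.23 = 36.48 m.
Σ(b_i/K_i) = 10.5/166 + 13.1/33.1 + 7.65/0.00568 + 5.23/40.7 = 1347 d.
K_eq = L / Σ(b_i/K_i) = 36.48 / 1347 = 0.02707 m/day.

0.0271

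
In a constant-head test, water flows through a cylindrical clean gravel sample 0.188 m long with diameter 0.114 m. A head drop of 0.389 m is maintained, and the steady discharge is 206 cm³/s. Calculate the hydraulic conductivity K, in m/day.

843

Cross-sectional area A = π·(d/2)² = π × (0.114/2)² = 0.01021 m².
Convert discharge: 206 cm³/s = 0.0002060 m³/s.
Darcy's law rearranged: K = Q·L / (A·Δh) = 0.0002060 × 0.188 / (0.01021 × 0.389) = 0.009754 m/s = 842.7 m/day.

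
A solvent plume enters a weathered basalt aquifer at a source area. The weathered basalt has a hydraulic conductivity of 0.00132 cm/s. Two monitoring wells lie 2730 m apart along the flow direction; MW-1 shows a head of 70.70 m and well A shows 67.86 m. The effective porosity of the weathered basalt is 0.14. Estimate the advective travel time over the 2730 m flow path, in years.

Convert K: 0.00132 cm/s × 864 = 1.140 m/day.
Hydraulic gradient i = (70.70 − 67.86) / 2730 = 2.84 / 2730 = 0.001040.
Darcy flux q = K · i = 1.140 × 0.001040 = 0.001186 m/day.
Seepage velocity v = q / n_e = 0.001186 / 0.14 = 0.008475 m/day.
Travel time t = L / v = 2730 / 0.008475 = 3.221e+05 days = 882.0 years.

882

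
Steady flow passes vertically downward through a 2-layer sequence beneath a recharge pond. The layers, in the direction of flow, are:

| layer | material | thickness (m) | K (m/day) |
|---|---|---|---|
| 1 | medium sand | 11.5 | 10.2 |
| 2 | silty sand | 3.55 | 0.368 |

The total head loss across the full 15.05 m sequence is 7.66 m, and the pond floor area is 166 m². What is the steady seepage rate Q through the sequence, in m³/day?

118

Flow is perpendicular to layering, so the layers act in series and the equivalent K is the thickness-weighted harmonic mean.
Total thickness L = 11.5 + 3.55 = 15.05 m.
Σ(b_i/K_i) = 11.5/10.2 + 3.55/0.368 = 10.77 d.
K_eq = L / Σ(b_i/K_i) = 15.05 / 10.77 = 1.397 m/day.
Q = K_eq · A · (Δh/L) = 1.397 × 166 × (7.66/15.05) = 118.0 m³/day.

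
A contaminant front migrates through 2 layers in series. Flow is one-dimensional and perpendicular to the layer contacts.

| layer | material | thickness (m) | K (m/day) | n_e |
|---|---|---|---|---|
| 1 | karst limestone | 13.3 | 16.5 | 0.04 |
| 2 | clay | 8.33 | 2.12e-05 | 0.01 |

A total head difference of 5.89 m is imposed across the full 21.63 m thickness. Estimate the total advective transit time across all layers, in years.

112

With flow normal to the layers, continuity requires the same specific discharge q through every layer.
Σ(b_i/K_i) = 13.3/16.5 + 8.33/2.12e-05 = 3.929e+05 d.
q = Δh / Σ(b_i/K_i) = 5.89 / 3.929e+05 = 1.499e-05 m/day.
In each layer the seepage velocity is v_i = q/n_i, so the layer transit time is t_i = b_i·n_i / q:
  layer 1 (karst limestone): t_1 = 13.3 × 0.04 / 1.499e-05 = 35490 d
  layer 2 (clay): t_2 = 8.33 × 0.01 / 1.499e-05 = 5557 d
Total t = Σ t_i = 41047 days = 112.4 years.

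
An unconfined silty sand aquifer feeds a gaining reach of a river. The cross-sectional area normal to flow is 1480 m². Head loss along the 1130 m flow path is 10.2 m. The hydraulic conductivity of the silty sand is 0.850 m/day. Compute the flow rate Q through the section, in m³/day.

Hydraulic gradient i = Δh / L = 10.2 / 1130 = 0.009027.
Darcy's law: Q = K · A · i = 0.8500 × 1480 × 0.009027 = 11.36 m³/day.

11.4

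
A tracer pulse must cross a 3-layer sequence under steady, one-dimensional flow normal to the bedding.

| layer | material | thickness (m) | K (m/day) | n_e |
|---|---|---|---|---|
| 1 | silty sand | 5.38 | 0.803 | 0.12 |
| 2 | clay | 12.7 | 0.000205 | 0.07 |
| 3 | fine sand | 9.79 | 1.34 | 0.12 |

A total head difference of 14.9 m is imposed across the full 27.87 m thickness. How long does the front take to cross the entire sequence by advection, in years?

30.8

With flow normal to the layers, continuity requires the same specific discharge q through every layer.
Σ(b_i/K_i) = 5.38/0.803 + 12.7/0.000205 + 9.79/1.34 = 61965 d.
q = Δh / Σ(b_i/K_i) = 14.9 / 61965 = 0.0002405 m/day.
In each layer the seepage velocity is v_i = q/n_i, so the layer transit time is t_i = b_i·n_i / q:
  layer 1 (silty sand): t_1 = 5.38 × 0.12 / 0.0002405 = 2685 d
  layer 2 (clay): t_2 = 12.7 × 0.07 / 0.0002405 = 3697 d
  layer 3 (fine sand): t_3 = 9.79 × 0.12 / 0.0002405 = 4886 d
Total t = Σ t_i = 11268 days = 30.85 years.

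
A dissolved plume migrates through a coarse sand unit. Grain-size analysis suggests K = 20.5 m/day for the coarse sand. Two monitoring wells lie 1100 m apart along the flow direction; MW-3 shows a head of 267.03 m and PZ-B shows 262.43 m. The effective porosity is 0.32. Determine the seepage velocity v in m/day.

0.268

Hydraulic gradient i = (267.03 − 262.43) / 1100 = 4.6 / 1100 = 0.004182.
Darcy flux q = K · i = 20.50 × 0.004182 = 0.08573 m/day.
Seepage velocity v = q / n_e = 0.08573 / 0.32 = 0.2679 m/day.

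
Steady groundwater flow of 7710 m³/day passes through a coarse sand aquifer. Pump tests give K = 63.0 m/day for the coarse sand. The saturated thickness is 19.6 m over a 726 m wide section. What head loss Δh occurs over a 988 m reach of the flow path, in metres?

8.50

Cross-sectional area A = 726 × 19.6 = 14230 m².
From Q = K·A·i, i = Q / (K·A) = 7710 / (63.00 × 14230) = 0.008600.
Head loss Δh = i · L = 0.008600 × 988 = 8.497 m.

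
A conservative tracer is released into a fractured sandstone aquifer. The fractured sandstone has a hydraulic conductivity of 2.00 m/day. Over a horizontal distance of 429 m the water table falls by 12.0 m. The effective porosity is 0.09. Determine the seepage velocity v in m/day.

Hydraulic gradient i = Δh / L = 12.0 / 429 = 0.02797.
Darcy flux q = K · i = 2.000 × 0.02797 = 0.05594 m/day.
Seepage velocity v = q / n_e = 0.05594 / 0.09 = 0.6216 m/day.

0.622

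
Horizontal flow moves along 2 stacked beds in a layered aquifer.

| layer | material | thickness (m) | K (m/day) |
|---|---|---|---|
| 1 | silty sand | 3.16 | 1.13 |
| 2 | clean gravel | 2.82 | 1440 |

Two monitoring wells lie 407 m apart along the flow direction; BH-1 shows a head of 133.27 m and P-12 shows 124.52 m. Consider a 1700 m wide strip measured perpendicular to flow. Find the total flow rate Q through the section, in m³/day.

Flow is parallel to layering, so each bed carries its own Darcy discharge and the transmissivities add.
Σ(K_i·b_i) = 1.13×3.16 + 1440×2.82 = 4064 m²/day.
Hydraulic gradient i = (133.27 − 124.52) / 407 = 8.75 / 407 = 0.02150.
Q = Σ(K_i·b_i) · W · i = 4064 × 1700 × 0.02150 = 1.485e+05 m³/day.

149000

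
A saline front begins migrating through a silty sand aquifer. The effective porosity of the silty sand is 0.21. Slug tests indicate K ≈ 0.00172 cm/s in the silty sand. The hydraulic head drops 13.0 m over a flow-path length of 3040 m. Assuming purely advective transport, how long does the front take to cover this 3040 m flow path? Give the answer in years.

275

Convert K: 0.00172 cm/s × 864 = 1.486 m/day.
Hydraulic gradient i = Δh / L = 13.0 / 3040 = 0.004276.
Darcy flux q = K · i = 1.486 × 0.004276 = 0.006355 m/day.
Seepage velocity v = q / n_e = 0.006355 / 0.21 = 0.03026 m/day.
Travel time t = L / v = 3040 / 0.03026 = 1.005e+05 days = 275.0 years.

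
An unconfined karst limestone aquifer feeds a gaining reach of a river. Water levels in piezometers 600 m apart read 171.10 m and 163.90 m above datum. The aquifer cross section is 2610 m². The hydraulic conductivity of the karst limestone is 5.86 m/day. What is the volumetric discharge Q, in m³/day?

184

Hydraulic gradient i = (171.10 − 163.90) / 600 = 7.2 / 600 = 0.01200.
Darcy's law: Q = K · A · i = 5.860 × 2610 × 0.01200 = 183.5 m³/day.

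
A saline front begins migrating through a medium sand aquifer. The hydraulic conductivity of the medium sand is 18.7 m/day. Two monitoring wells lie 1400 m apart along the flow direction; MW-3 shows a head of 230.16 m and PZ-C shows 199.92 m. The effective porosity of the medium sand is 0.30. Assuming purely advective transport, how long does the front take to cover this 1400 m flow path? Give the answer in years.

2.85

Hydraulic gradient i = (230.16 − 199.92) / 1400 = 30.24 / 1400 = 0.02160.
Darcy flux q = K · i = 18.70 × 0.02160 = 0.4039 m/day.
Seepage velocity v = q / n_e = 0.4039 / 0.30 = 1.346 m/day.
Travel time t = L / v = 1400 / 1.346 = 1040 days = 2.847 years.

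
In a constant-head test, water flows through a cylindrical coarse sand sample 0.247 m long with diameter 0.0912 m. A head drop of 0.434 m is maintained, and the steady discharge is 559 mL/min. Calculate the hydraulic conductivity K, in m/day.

Cross-sectional area A = π·(d/2)² = π × (0.0912/2)² = 0.006533 m².
Convert discharge: 559 mL/min = 9.317e-06 m³/s.
Darcy's law rearranged: K = Q·L / (A·Δh) = 9.317e-06 × 0.247 / (0.006533 × 0.434) = 0.0008117 m/s = 70.13 m/day.

70.1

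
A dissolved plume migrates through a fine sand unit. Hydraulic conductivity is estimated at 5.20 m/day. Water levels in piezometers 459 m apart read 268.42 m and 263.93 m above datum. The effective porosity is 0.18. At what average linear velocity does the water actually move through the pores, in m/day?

0.283

Hydraulic gradient i = (268.42 − 263.93) / 459 = 4.49 / 459 = 0.009782.
Darcy flux q = K · i = 5.200 × 0.009782 = 0.05087 m/day.
Seepage velocity v = q / n_e = 0.05087 / 0.18 = 0.2826 m/day.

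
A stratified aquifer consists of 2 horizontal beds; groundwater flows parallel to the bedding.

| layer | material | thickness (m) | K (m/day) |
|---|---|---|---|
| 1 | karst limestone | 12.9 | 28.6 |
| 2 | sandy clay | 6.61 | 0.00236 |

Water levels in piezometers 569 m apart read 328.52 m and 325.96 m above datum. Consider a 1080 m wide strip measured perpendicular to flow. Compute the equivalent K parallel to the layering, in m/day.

18.9

Flow is parallel to layering, so each bed carries its own Darcy discharge and the transmissivities add.
Σ(K_i·b_i) = 28.6×12.9 + 0.00236×6.61 = 369.0 m²/day.
Total thickness b = 19.51 m, so K_eq = Σ(K_i·b_i)/b = 18.91 m/day.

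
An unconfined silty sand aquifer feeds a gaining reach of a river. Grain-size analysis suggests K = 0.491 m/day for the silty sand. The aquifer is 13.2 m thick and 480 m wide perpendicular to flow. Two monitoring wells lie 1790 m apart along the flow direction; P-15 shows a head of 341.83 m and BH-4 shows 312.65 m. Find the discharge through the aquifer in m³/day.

50.7

Cross-sectional area A = 480 × 13.2 = 6336 m².
Hydraulic gradient i = (341.83 − 312.65) / 1790 = 29.18 / 1790 = 0.01630.
Darcy's law: Q = K · A · i = 0.4910 × 6336 × 0.01630 = 50.71 m³/day.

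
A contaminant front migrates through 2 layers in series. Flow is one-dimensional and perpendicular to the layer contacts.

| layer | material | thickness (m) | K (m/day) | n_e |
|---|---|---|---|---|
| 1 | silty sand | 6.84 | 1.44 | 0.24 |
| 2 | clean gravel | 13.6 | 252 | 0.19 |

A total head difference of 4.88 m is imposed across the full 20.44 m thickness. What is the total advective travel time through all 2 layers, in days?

4.16

With flow normal to the layers, continuity requires the same specific discharge q through every layer.
Σ(b_i/K_i) = 6.84/1.44 + 13.6/252 = 4.804 d.
q = Δh / Σ(b_i/K_i) = 4.88 / 4.804 = 1.016 m/day.
In each layer the seepage velocity is v_i = q/n_i, so the layer transit time is t_i = b_i·n_i / q:
  layer 1 (silty sand): t_1 = 6.84 × 0.24 / 1.016 = 1.616 d
  layer 2 (clean gravel): t_2 = 13.6 × 0.19 / 1.016 = 2.544 d
Total t = Σ t_i = 4.160 days.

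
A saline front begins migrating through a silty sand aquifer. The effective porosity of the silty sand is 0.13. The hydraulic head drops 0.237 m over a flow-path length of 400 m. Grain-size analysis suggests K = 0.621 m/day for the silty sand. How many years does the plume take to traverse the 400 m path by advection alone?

387

Hydraulic gradient i = Δh / L = 0.237 / 400 = 0.0005925.
Darcy flux q = K · i = 0.6210 × 0.0005925 = 0.0003679 m/day.
Seepage velocity v = q / n_e = 0.0003679 / 0.13 = 0.002830 m/day.
Travel time t = L / v = 400 / 0.002830 = 1.413e+05 days = 386.9 years.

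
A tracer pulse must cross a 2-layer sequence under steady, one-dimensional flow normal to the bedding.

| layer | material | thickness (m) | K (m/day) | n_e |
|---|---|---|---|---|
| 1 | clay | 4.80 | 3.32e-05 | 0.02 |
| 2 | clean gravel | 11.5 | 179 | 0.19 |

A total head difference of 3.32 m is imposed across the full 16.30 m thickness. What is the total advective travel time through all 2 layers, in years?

272

With flow normal to the layers, continuity requires the same specific discharge q through every layer.
Σ(b_i/K_i) = 4.80/3.32e-05 + 11.5/179 = 1.446e+05 d.
q = Δh / Σ(b_i/K_i) = 3.32 / 1.446e+05 = 2.296e-05 m/day.
In each layer the seepage velocity is v_i = q/n_i, so the layer transit time is t_i = b_i·n_i / q:
  layer 1 (clay): t_1 = 4.80 × 0.02 / 2.296e-05 = 4181 d
  layer 2 (clean gravel): t_2 = 11.5 × 0.19 / 2.296e-05 = 95152 d
Total t = Σ t_i = 99332 days = 272.0 years.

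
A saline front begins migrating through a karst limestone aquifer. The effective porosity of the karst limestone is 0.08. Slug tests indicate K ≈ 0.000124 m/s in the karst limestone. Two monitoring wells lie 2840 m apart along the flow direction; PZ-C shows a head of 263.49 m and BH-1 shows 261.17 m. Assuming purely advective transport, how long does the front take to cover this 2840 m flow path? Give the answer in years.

71.1

Convert K: 0.000124 m/s × 86400 = 10.71 m/day.
Hydraulic gradient i = (263.49 − 261.17) / 2840 = 2.32 / 2840 = 0.0008169.
Darcy flux q = K · i = 10.71 × 0.0008169 = 0.008752 m/day.
Seepage velocity v = q / n_e = 0.008752 / 0.08 = 0.1094 m/day.
Travel time t = L / v = 2840 / 0.1094 = 25960 days = 71.07 years.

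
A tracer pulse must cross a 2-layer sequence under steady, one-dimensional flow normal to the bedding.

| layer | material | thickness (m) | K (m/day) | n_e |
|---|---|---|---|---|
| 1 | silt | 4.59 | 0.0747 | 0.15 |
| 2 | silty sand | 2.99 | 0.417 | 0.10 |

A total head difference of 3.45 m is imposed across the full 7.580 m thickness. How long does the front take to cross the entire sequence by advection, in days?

19.6

With flow normal to the layers, continuity requires the same specific discharge q through every layer.
Σ(b_i/K_i) = 4.59/0.0747 + 2.99/0.417 = 68.62 d.
q = Δh / Σ(b_i/K_i) = 3.45 / 68.62 = 0.05028 m/day.
In each layer the seepage velocity is v_i = q/n_i, so the layer transit time is t_i = b_i·n_i / q:
  layer 1 (silt): t_1 = 4.59 × 0.15 / 0.05028 = 13.69 d
  layer 2 (silty sand): t_2 = 2.99 × 0.10 / 0.05028 = 5.947 d
Total t = Σ t_i = 19.64 days.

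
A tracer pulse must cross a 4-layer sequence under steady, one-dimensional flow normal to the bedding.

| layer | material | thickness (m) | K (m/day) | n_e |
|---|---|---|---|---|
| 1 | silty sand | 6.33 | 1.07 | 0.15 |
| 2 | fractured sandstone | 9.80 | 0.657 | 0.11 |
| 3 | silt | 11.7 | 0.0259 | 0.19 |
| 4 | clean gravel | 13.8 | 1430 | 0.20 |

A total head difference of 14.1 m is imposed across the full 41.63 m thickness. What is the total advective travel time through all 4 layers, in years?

0.643

With flow normal to the layers, continuity requires the same specific discharge q through every layer.
Σ(b_i/K_i) = 6.33/1.07 + 9.80/0.657 + 11.7/0.0259 + 13.8/1430 = 472.6 d.
q = Δh / Σ(b_i/K_i) = 14.1 / 472.6 = 0.02984 m/day.
In each layer the seepage velocity is v_i = q/n_i, so the layer transit time is t_i = b_i·n_i / q:
  layer 1 (silty sand): t_1 = 6.33 × 0.15 / 0.02984 = 31.82 d
  layer 2 (fractured sandstone): t_2 = 9.80 × 0.11 / 0.02984 = 36.13 d
  layer 3 (silt): t_3 = 11.7 × 0.19 / 0.02984 = 74.51 d
  layer 4 (clean gravel): t_4 = 13.8 × 0.20 / 0.02984 = 92.50 d
Total t = Σ t_i = 235.0 days = 0.6433 years.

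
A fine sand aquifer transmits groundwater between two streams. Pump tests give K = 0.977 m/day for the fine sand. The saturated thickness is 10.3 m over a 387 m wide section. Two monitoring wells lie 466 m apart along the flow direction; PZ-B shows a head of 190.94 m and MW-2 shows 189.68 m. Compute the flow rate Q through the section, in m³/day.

Cross-sectional area A = 387 × 10.3 = 3986 m².
Hydraulic gradient i = (190.94 − 189.68) / 466 = 1.26 / 466 = 0.002704.
Darcy's law: Q = K · A · i = 0.9770 × 3986 × 0.002704 = 10.53 m³/day.

10.5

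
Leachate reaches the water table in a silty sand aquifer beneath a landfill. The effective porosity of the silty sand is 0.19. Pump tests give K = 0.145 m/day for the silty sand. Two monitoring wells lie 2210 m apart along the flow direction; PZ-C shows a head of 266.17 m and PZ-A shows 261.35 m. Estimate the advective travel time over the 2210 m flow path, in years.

3640

Hydraulic gradient i = (266.17 − 261.35) / 2210 = 4.82 / 2210 = 0.002181.
Darcy flux q = K · i = 0.1450 × 0.002181 = 0.0003162 m/day.
Seepage velocity v = q / n_e = 0.0003162 / 0.19 = 0.001664 m/day.
Travel time t = L / v = 2210 / 0.001664 = 1.328e+06 days = 3635 years.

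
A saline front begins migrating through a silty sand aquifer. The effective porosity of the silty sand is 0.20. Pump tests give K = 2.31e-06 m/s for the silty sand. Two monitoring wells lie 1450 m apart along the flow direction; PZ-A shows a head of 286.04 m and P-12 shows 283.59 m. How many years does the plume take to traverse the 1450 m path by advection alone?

2350

Convert K: 2.31e-06 m/s × 86400 = 0.1996 m/day.
Hydraulic gradient i = (286.04 − 283.59) / 1450 = 2.45 / 1450 = 0.001690.
Darcy flux q = K · i = 0.1996 × 0.001690 = 0.0003372 m/day.
Seepage velocity v = q / n_e = 0.0003372 / 0.20 = 0.001686 m/day.
Travel time t = L / v = 1450 / 0.001686 = 8.600e+05 days = 2354 years.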